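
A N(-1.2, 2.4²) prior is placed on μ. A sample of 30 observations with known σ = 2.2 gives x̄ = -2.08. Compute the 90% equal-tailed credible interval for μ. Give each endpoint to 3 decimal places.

[-2.708, -1.404]

Posterior precision = 1/2.4² + 30/2.2² = 0.1736 + 6.1983 = 6.3720, so posterior SD = 0.3962.
Posterior mean = (-1.2/2.4² + 30·-2.08/2.2²) / 6.3720 = -2.0560.
Interval: -2.0560 ± 1.645 × 0.3962 → [-2.708, -1.404].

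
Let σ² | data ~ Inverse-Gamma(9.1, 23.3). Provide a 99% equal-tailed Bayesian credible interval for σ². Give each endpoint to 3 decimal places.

Inverse-Gamma(9.1, 23.3) quantiles: F⁻¹(0.005) and F⁻¹(0.995).
Equivalently, 1/σ² ~ Gamma(9.1, rate = 23.3); invert its 0.995 and 0.005 quantiles.
Posterior mean ≈ 2.877, SD ≈ 1.080; a Normal approximation gives roughly [0.096, 5.657].
Exact: lower = 1.245; upper = 7.304.

[1.245, 7.304]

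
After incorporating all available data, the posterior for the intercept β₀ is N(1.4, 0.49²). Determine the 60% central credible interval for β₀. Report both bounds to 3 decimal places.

[0.988, 1.812]

The posterior is symmetric, so the 60% equal-tailed interval is β₀ = 1.4 ± z·0.49 with z = 0.842.
Half-width: 0.842 × 0.49 = 0.412.
1.4 − 0.412 = 0.988; 1.4 + 0.412 = 1.812.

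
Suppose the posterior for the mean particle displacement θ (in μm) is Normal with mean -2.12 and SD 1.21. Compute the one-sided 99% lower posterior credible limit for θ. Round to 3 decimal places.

-4.935

Need L with P(θ ≥ L) = 0.99: L = -2.12 − z_{0.01}·1.21.
z = 2.326; L = -2.12 − 2.326 × 1.21 = -4.935.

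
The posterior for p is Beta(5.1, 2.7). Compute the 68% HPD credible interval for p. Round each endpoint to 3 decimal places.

[0.524, 0.853]

The posterior is unimodal and skewed, so the HPD interval has equal density at both endpoints and is the shortest 68% interval.
Solving f(0.524) = f(0.853) with F(0.853) − F(0.524) = 0.68 gives [0.524, 0.853].
For comparison, the equal-tailed interval is [0.485, 0.820]; the HPD is narrower and shifted toward the mode.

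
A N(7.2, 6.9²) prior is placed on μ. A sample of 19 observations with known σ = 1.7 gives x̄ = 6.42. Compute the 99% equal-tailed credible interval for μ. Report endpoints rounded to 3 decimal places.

[5.419, 7.425]

Posterior precision = 1/6.9² + 19/1.7² = 0.0210 + 6.5744 = 6.5954, so posterior SD = 0.3894.
Posterior mean = (7.2/6.9² + 19·6.42/1.7²) / 6.5954 = 6.4225.
Interval: 6.4225 ± 2.576 × 0.3894 → [5.419, 7.425].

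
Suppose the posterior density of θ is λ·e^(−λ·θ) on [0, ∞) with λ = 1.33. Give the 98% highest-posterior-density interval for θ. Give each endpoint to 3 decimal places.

The exponential density is strictly decreasing on [0, ∞), so the HPD interval is anchored at 0: [0, q] with P(θ ≤ q) = 0.98.
q = −ln(1 − 0.98) / 1.33 = 3.9120 / 1.33 = 2.941.

[0.000, 2.941]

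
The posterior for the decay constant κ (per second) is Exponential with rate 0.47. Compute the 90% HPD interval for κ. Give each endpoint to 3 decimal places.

The exponential density is strictly decreasing on [0, ∞), so the HPD interval is anchored at 0: [0, q] with P(κ ≤ q) = 0.90.
q = −ln(1 − 0.90) / 0.47 = 2.3026 / 0.47 = 4.899.

[0.000, 4.899]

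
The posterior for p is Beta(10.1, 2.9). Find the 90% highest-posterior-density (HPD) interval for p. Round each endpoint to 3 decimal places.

The posterior is unimodal and skewed, so the HPD interval has equal density at both endpoints and is the shortest 90% interval.
Solving f(0.608) = f(0.955) with F(0.955) − F(0.608) = 0.90 gives [0.608, 0.955].
For comparison, the equal-tailed interval is [0.571, 0.933]; the HPD is narrower and shifted toward the mode.

[0.608, 0.955]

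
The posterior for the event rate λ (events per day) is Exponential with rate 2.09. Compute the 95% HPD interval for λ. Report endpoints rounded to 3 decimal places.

The exponential density is strictly decreasing on [0, ∞), so the HPD interval is anchored at 0: [0, q] with P(λ ≤ q) = 0.95.
q = −ln(1 − 0.95) / 2.09 = 2.9957 / 2.09 = 1.433.

[0.000, 1.433]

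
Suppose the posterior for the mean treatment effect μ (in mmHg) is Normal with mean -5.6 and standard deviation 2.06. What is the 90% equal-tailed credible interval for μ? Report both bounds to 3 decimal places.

[-8.988, -2.212]

The posterior is symmetric, so the 90% equal-tailed interval is μ = -5.6 ± z·2.06 with z = 1.645.
Half-width: 1.645 × 2.06 = 3.388.
-5.6 − 3.388 = -8.988; -5.6 + 3.388 = -2.212.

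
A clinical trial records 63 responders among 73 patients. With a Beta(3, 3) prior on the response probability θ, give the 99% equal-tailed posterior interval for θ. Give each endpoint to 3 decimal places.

Posterior: Beta(3+63, 3+10) = Beta(66, 13).
Equal-tailed 99% interval: the 0.005 and 0.995 quantiles of Beta(66, 13).
Posterior mean ≈ 0.835, SD ≈ 0.041; a Normal approximation gives roughly [0.729, 0.942].
Exact: F⁻¹(0.005) = 0.714; F⁻¹(0.995) = 0.925.

[0.714, 0.925]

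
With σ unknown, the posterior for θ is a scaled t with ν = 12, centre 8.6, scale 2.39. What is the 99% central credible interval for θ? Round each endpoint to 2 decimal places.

The t_12 distribution is symmetric; the 99% interval is 8.6 ± t·2.39 with t_{0.995,12} = 3.055.
Half-width: 3.055 × 2.39 = 7.30.
8.6 − 7.30 = 1.30; 8.6 + 7.30 = 15.90.

[1.30, 15.90]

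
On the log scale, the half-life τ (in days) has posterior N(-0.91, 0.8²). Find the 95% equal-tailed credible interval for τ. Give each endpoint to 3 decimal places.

On the log scale the 95% interval is -0.91 ± 1.960 × 0.8 = [-2.4780, 0.6580].
Exponentiate: [e^-2.4780, e^0.6580] = [0.084, 1.931].

[0.084, 1.931]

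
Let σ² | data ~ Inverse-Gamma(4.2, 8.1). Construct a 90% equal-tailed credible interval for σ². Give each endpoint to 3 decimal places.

[1.008, 5.461]

Inverse-Gamma(4.2, 8.1) quantiles: F⁻¹(0.05) and F⁻¹(0.95).
Equivalently, 1/σ² ~ Gamma(4.2, rate = 8.1); invert its 0.95 and 0.05 quantiles.
Posterior mean ≈ 2.531, SD ≈ 1.707; a Normal approximation gives roughly [-0.276, 5.338].
Exact: lower = 1.008; upper = 5.461.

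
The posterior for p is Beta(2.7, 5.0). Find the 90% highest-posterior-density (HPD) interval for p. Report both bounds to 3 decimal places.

The posterior is unimodal and skewed, so the HPD interval has equal density at both endpoints and is the shortest 90% interval.
Solving f(0.084) = f(0.605) with F(0.605) − F(0.084) = 0.90 gives [0.084, 0.605].
For comparison, the equal-tailed interval is [0.109, 0.639]; the HPD is narrower and shifted toward the mode.

[0.084, 0.605]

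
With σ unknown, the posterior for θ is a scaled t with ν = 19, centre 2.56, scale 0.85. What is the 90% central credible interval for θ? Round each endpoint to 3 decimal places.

[1.090, 4.030]

The t_19 distribution is symmetric; the 90% interval is 2.56 ± t·0.85 with t_{0.95,19} = 1.729.
Half-width: 1.729 × 0.85 = 1.470.
2.56 − 1.470 = 1.090; 2.56 + 1.470 = 4.030.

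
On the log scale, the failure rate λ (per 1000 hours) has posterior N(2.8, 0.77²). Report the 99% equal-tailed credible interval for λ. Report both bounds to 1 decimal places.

On the log scale the 99% interval is 2.8 ± 2.576 × 0.77 = [0.8166, 4.7834].
Exponentiate: [e^0.8166, e^4.7834] = [2.3, 119.5].

[2.3, 119.5]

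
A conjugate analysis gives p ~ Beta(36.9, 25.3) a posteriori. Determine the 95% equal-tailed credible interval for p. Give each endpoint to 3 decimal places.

[0.470, 0.711]

Posterior: Beta(36.9, 25.3).
Equal-tailed 95% interval: the 0.025 and 0.975 quantiles of Beta(36.9, 25.3).
Posterior mean ≈ 0.593, SD ≈ 0.062; a Normal approximation gives roughly [0.472, 0.714].
Exact: F⁻¹(0.025) = 0.470; F⁻¹(0.975) = 0.711.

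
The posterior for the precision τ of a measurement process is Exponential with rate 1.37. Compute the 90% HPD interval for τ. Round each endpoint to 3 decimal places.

The exponential density is strictly decreasing on [0, ∞), so the HPD interval is anchored at 0: [0, q] with P(τ ≤ q) = 0.90.
q = −ln(1 − 0.90) / 1.37 = 2.3026 / 1.37 = 1.681.

[0.000, 1.681]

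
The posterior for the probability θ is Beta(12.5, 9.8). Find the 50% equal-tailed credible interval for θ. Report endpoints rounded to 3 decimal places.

[0.490, 0.633]

Posterior: Beta(12.5, 9.8).
Equal-tailed 50% interval: the 0.25 and 0.75 quantiles of Beta(12.5, 9.8).
Posterior mean ≈ 0.561, SD ≈ 0.103; a Normal approximation gives roughly [0.491, 0.630].
Exact: F⁻¹(0.25) = 0.490; F⁻¹(0.75) = 0.633.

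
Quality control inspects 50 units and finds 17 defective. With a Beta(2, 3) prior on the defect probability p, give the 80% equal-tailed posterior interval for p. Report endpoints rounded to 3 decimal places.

[0.265, 0.429]

Posterior: Beta(2+17, 3+33) = Beta(19, 36).
Equal-tailed 80% interval: the 0.1 and 0.9 quantiles of Beta(19, 36).
Posterior mean ≈ 0.345, SD ≈ 0.064; a Normal approximation gives roughly [0.264, 0.427].
Exact: F⁻¹(0.1) = 0.265; F⁻¹(0.9) = 0.429.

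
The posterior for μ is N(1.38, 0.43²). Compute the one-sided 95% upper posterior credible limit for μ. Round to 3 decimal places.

Need U with P(μ ≤ U) = 0.95: U = 1.38 + z_{0.05}·0.43.
z = 1.645; U = 1.38 + 1.645 × 0.43 = 2.087.

2.087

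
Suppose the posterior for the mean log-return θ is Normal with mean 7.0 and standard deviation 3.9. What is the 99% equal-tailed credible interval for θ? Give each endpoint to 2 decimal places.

[-3.05, 17.05]

The posterior is symmetric, so the 99% equal-tailed interval is θ = 7.0 ± z·3.9 with z = 2.576.
Half-width: 2.576 × 3.9 = 10.05.
7.0 − 10.05 = -3.05; 7.0 + 10.05 = 17.05.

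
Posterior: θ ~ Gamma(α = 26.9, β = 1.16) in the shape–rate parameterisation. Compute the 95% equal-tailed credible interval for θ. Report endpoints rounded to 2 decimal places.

Posterior: Gamma(shape 26.9, rate 1.16).
Equal-tailed 95% interval: Gamma(26.9, 1.16) quantiles at 0.025 and 0.975.
Posterior mean ≈ 23.19, SD ≈ 4.47; a Normal approximation gives roughly [14.43, 31.95].
Exact: lower = 15.27; upper = 32.74.

[15.27, 32.74]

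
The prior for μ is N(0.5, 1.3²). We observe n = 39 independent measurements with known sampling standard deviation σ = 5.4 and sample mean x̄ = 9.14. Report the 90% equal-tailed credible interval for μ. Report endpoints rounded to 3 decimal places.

Posterior precision = 1/1.3² + 39/5.4² = 0.5917 + 1.3374 = 1.9292, so posterior SD = 0.7200.
Posterior mean = (0.5/1.3² + 39·9.14/5.4²) / 1.9292 = 6.4899.
Interval: 6.4899 ± 1.645 × 0.7200 → [5.306, 7.674].

[5.306, 7.674]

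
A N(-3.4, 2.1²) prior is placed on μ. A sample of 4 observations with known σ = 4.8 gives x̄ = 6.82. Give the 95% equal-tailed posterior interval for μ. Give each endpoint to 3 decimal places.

Posterior precision = 1/2.1² + 4/4.8² = 0.2268 + 0.1736 = 0.4004, so posterior SD = 1.5804.
Posterior mean = (-3.4/2.1² + 4·6.82/4.8²) / 0.4004 = 1.0317.
Interval: 1.0317 ± 1.960 × 1.5804 → [-2.066, 4.129].

[-2.066, 4.129]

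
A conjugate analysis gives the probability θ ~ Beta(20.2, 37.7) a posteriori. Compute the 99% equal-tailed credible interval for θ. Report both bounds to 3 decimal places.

Posterior: Beta(20.2, 37.7).
Equal-tailed 99% interval: the 0.005 and 0.995 quantiles of Beta(20.2, 37.7).
Posterior mean ≈ 0.349, SD ≈ 0.062; a Normal approximation gives roughly [0.189, 0.509].
Exact: F⁻¹(0.005) = 0.201; F⁻¹(0.995) = 0.516.

[0.201, 0.516]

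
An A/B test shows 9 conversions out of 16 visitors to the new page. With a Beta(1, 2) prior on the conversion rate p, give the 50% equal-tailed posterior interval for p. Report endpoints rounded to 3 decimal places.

[0.449, 0.605]

Posterior: Beta(1+9, 2+7) = Beta(10, 9).
Equal-tailed 50% interval: the 0.25 and 0.75 quantiles of Beta(10, 9).
Posterior mean ≈ 0.526, SD ≈ 0.112; a Normal approximation gives roughly [0.451, 0.602].
Exact: F⁻¹(0.25) = 0.449; F⁻¹(0.75) = 0.605.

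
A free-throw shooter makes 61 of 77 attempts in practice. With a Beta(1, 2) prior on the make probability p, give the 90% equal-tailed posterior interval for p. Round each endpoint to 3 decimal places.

[0.695, 0.847]

Posterior: Beta(1+61, 2+16) = Beta(62, 18).
Equal-tailed 90% interval: the 0.05 and 0.95 quantiles of Beta(62, 18).
Posterior mean ≈ 0.775, SD ≈ 0.046; a Normal approximation gives roughly [0.699, 0.851].
Exact: F⁻¹(0.05) = 0.695; F⁻¹(0.95) = 0.847.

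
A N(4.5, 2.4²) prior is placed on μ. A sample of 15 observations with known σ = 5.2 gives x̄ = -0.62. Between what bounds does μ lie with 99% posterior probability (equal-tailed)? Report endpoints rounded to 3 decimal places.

[-2.418, 3.619]

Posterior precision = 1/2.4² + 15/5.2² = 0.1736 + 0.5547 = 0.7283, so posterior SD = 1.1717.
Posterior mean = (4.5/2.4² + 15·-0.62/5.2²) / 0.7283 = 0.6004.
Interval: 0.6004 ± 2.576 × 1.1717 → [-2.418, 3.619].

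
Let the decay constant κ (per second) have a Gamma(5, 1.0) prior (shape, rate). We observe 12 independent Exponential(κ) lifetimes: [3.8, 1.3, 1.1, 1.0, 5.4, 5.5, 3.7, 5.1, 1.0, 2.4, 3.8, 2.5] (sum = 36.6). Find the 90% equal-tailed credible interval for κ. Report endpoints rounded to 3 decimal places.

[0.288, 0.646]

Posterior: Gamma(5+12, 1.0+36.6) = Gamma(17, 37.6) (shape, rate).
Equal-tailed 90% interval: Gamma(17, 37.6) quantiles at 0.05 and 0.95.
Posterior mean ≈ 0.452, SD ≈ 0.110; a Normal approximation gives roughly [0.272, 0.632].
Exact: lower = 0.288; upper = 0.646.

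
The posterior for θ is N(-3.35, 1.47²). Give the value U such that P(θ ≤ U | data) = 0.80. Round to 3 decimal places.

Need U with P(θ ≤ U) = 0.80: U = -3.35 + z_{0.2}·1.47.
z = 0.842; U = -3.35 + 0.842 × 1.47 = -2.113.

-2.113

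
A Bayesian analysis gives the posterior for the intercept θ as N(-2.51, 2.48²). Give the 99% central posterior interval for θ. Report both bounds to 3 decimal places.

[-8.898, 3.878]

The posterior is symmetric, so the 99% equal-tailed interval is θ = -2.51 ± z·2.48 with z = 2.576.
Half-width: 2.576 × 2.48 = 6.388.
-2.51 − 6.388 = -8.898; -2.51 + 6.388 = 3.878.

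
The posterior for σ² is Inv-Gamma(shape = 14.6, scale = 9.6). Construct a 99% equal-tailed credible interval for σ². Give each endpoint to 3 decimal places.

Inverse-Gamma(14.6, 9.6) quantiles: F⁻¹(0.005) and F⁻¹(0.995).
Equivalently, 1/σ² ~ Gamma(14.6, rate = 9.6); invert its 0.995 and 0.005 quantiles.
Posterior mean ≈ 0.706, SD ≈ 0.199; a Normal approximation gives roughly [0.194, 1.218].
Exact: lower = 0.365; upper = 1.449.

[0.365, 1.449]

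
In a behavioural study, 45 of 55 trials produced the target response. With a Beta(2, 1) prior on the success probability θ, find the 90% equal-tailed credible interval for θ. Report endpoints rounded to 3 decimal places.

Posterior: Beta(2+45, 1+10) = Beta(47, 11).
Equal-tailed 90% interval: the 0.05 and 0.95 quantiles of Beta(47, 11).
Posterior mean ≈ 0.810, SD ≈ 0.051; a Normal approximation gives roughly [0.726, 0.894].
Exact: F⁻¹(0.05) = 0.721; F⁻¹(0.95) = 0.888.

[0.721, 0.888]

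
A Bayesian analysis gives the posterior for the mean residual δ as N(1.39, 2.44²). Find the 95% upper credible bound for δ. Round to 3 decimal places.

5.403

Need U with P(δ ≤ U) = 0.95: U = 1.39 + z_{0.05}·2.44.
z = 1.645; U = 1.39 + 1.645 × 2.44 = 5.403.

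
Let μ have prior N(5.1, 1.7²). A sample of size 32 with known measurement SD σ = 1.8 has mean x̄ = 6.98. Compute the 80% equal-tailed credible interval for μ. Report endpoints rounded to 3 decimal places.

[6.516, 7.317]

Posterior precision = 1/1.7² + 32/1.8² = 0.3460 + 9.8765 = 10.2226, so posterior SD = 0.3128.
Posterior mean = (5.1/1.7² + 32·6.98/1.8²) / 10.2226 = 6.9164.
Interval: 6.9164 ± 1.282 × 0.3128 → [6.516, 7.317].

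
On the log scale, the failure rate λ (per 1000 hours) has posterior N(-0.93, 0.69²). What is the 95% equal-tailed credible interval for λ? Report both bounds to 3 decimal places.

[0.102, 1.526]

On the log scale the 95% interval is -0.93 ± 1.960 × 0.69 = [-2.2824, 0.4224].
Exponentiate: [e^-2.2824, e^0.4224] = [0.102, 1.526].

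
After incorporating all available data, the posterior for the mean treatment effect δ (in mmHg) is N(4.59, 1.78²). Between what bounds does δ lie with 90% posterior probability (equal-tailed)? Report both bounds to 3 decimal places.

The posterior is symmetric, so the 90% equal-tailed interval is δ = 4.59 ± z·1.78 with z = 1.645.
Half-width: 1.645 × 1.78 = 2.928.
4.59 − 2.928 = 1.662; 4.59 + 2.928 = 7.518.

[1.662, 7.518]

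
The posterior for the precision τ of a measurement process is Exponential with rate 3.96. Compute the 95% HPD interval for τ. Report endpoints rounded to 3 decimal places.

[0.000, 0.756]

The exponential density is strictly decreasing on [0, ∞), so the HPD interval is anchored at 0: [0, q] with P(τ ≤ q) = 0.95.
q = −ln(1 − 0.95) / 3.96 = 2.9957 / 3.96 = 0.756.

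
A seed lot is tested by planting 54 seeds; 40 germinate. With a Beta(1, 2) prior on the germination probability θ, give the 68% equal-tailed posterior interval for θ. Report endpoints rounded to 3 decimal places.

[0.660, 0.778]

Posterior: Beta(1+40, 2+14) = Beta(41, 16).
Equal-tailed 68% interval: the 0.16 and 0.84 quantiles of Beta(41, 16).
Posterior mean ≈ 0.719, SD ≈ 0.059; a Normal approximation gives roughly [0.661, 0.778].
Exact: F⁻¹(0.16) = 0.660; F⁻¹(0.84) = 0.778.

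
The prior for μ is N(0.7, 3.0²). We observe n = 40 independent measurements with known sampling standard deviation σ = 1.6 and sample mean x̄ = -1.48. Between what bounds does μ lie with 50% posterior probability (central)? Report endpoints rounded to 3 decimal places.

[-1.635, -1.295]

Posterior precision = 1/3.0² + 40/1.6² = 0.1111 + 15.6250 = 15.7361, so posterior SD = 0.2521.
Posterior mean = (0.7/3.0² + 40·-1.48/1.6²) / 15.7361 = -1.4646.
Interval: -1.4646 ± 0.674 × 0.2521 → [-1.635, -1.295].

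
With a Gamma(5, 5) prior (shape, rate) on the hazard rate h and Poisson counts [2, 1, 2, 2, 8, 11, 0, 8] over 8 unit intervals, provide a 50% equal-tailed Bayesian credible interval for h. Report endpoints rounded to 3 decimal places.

Posterior: Gamma(5+34, 5+8) = Gamma(39, 13) (shape, rate).
Equal-tailed 50% interval: Gamma(39, 13) quantiles at 0.25 and 0.75.
Posterior mean ≈ 3.000, SD ≈ 0.480; a Normal approximation gives roughly [2.676, 3.324].
Exact: lower = 2.664; upper = 3.309.

[2.664, 3.309]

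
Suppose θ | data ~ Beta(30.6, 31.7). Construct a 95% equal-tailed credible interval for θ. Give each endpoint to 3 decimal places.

[0.369, 0.614]

Posterior: Beta(30.6, 31.7).
Equal-tailed 95% interval: the 0.025 and 0.975 quantiles of Beta(30.6, 31.7).
Posterior mean ≈ 0.491, SD ≈ 0.063; a Normal approximation gives roughly [0.368, 0.614].
Exact: F⁻¹(0.025) = 0.369; F⁻¹(0.975) = 0.614.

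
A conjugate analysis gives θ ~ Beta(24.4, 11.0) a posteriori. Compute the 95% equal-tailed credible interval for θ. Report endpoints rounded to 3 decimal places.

[0.530, 0.828]

Posterior: Beta(24.4, 11.0).
Equal-tailed 95% interval: the 0.025 and 0.975 quantiles of Beta(24.4, 11.0).
Posterior mean ≈ 0.689, SD ≈ 0.077; a Normal approximation gives roughly [0.539, 0.840].
Exact: F⁻¹(0.025) = 0.530; F⁻¹(0.975) = 0.828.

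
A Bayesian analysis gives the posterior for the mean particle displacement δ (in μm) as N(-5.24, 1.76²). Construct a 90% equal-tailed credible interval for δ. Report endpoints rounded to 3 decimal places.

[-8.135, -2.345]

The posterior is symmetric, so the 90% equal-tailed interval is δ = -5.24 ± z·1.76 with z = 1.645.
Half-width: 1.645 × 1.76 = 2.895.
-5.24 − 2.895 = -8.135; -5.24 + 2.895 = -2.345.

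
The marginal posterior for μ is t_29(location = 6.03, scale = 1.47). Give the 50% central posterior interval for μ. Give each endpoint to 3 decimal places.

The t_29 distribution is symmetric; the 50% interval is 6.03 ± t·1.47 with t_{0.75,29} = 0.683.
Half-width: 0.683 × 1.47 = 1.004.
6.03 − 1.004 = 5.026; 6.03 + 1.004 = 7.034.

[5.026, 7.034]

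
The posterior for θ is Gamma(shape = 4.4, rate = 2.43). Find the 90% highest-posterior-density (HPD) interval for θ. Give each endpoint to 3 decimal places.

The posterior is unimodal and skewed, so the HPD interval has equal density at both endpoints and is the shortest 90% interval.
Solving f(0.477) = f(3.093) with F(3.093) − F(0.477) = 0.90 gives [0.477, 3.093].
For comparison, the equal-tailed interval is [0.659, 3.424]; the HPD is narrower and shifted toward the mode.

[0.477, 3.093]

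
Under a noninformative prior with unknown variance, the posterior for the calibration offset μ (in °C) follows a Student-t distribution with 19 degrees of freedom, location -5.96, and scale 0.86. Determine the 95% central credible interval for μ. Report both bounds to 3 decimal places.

[-7.760, -4.160]

The t_19 distribution is symmetric; the 95% interval is -5.96 ± t·0.86 with t_{0.975,19} = 2.093.
Half-width: 2.093 × 0.86 = 1.800.
-5.96 − 1.800 = -7.760; -5.96 + 1.800 = -4.160.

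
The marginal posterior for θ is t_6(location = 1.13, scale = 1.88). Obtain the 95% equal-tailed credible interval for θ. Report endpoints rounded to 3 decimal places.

The t_6 distribution is symmetric; the 95% interval is 1.13 ± t·1.88 with t_{0.975,6} = 2.447.
Half-width: 2.447 × 1.88 = 4.600.
1.13 − 4.600 = -3.470; 1.13 + 4.600 = 5.730.

[-3.470, 5.730]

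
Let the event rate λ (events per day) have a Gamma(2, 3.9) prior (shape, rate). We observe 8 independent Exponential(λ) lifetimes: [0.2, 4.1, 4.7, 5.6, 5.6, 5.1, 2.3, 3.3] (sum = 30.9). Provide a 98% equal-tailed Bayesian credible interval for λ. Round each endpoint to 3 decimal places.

[0.119, 0.540]

Posterior: Gamma(2+8, 3.9+30.9) = Gamma(10, 34.8) (shape, rate).
Equal-tailed 98% interval: Gamma(10, 34.8) quantiles at 0.01 and 0.99.
Posterior mean ≈ 0.287, SD ≈ 0.091; a Normal approximation gives roughly [0.076, 0.499].
Exact: lower = 0.119; upper = 0.540.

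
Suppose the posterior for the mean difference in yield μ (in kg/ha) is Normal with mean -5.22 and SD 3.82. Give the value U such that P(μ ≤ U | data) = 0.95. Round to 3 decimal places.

1.063

Need U with P(μ ≤ U) = 0.95: U = -5.22 + z_{0.05}·3.82.
z = 1.645; U = -5.22 + 1.645 × 3.82 = 1.063.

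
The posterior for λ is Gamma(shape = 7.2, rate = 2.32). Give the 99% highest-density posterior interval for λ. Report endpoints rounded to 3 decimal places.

The posterior is unimodal and skewed, so the HPD interval has equal density at both endpoints and is the shortest 99% interval.
Solving f(0.752) = f(6.526) with F(6.526) − F(0.752) = 0.99 gives [0.752, 6.526].
For comparison, the equal-tailed interval is [0.923, 6.878]; the HPD is narrower and shifted toward the mode.

[0.752, 6.526]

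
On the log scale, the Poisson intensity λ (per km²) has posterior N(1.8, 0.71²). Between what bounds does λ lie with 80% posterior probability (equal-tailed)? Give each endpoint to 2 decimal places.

[2.44, 15.03]

On the log scale the 80% interval is 1.8 ± 1.282 × 0.71 = [0.8901, 2.7099].
Exponentiate: [e^0.8901, e^2.7099] = [2.44, 15.03].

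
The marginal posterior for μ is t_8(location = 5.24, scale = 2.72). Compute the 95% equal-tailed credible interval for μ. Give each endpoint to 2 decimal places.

[-1.03, 11.51]

The t_8 distribution is symmetric; the 95% interval is 5.24 ± t·2.72 with t_{0.975,8} = 2.306.
Half-width: 2.306 × 2.72 = 6.27.
5.24 − 6.27 = -1.03; 5.24 + 6.27 = 11.51.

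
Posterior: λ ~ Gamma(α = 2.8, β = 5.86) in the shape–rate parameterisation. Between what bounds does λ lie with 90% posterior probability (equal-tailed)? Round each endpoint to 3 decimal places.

Posterior: Gamma(shape 2.8, rate 5.86).
Equal-tailed 90% interval: Gamma(2.8, 5.86) quantiles at 0.05 and 0.95.
Posterior mean ≈ 0.478, SD ≈ 0.286; a Normal approximation gives roughly [0.008, 0.948].
Exact: lower = 0.122; upper = 1.023.

[0.122, 1.023]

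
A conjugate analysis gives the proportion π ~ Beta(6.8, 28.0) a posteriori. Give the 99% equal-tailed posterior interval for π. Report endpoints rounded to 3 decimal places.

Posterior: Beta(6.8, 28.0).
Equal-tailed 99% interval: the 0.005 and 0.995 quantiles of Beta(6.8, 28.0).
Posterior mean ≈ 0.195, SD ≈ 0.066; a Normal approximation gives roughly [0.025, 0.366].
Exact: F⁻¹(0.005) = 0.061; F⁻¹(0.995) = 0.394.

[0.061, 0.394]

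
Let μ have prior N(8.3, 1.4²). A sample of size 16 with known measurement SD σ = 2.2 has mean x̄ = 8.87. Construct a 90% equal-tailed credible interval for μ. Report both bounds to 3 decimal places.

[7.952, 9.636]

Posterior precision = 1/1.4² + 16/2.2² = 0.5102 + 3.3058 = 3.8160, so posterior SD = 0.5119.
Posterior mean = (8.3/1.4² + 16·8.87/2.2²) / 3.8160 = 8.7938.
Interval: 8.7938 ± 1.645 × 0.5119 → [7.952, 9.636].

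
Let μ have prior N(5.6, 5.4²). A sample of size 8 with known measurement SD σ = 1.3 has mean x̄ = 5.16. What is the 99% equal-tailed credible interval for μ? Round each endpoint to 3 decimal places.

[3.984, 6.343]

Posterior precision = 1/5.4² + 8/1.3² = 0.0343 + 4.7337 = 4.7680, so posterior SD = 0.4580.
Posterior mean = (5.6/5.4² + 8·5.16/1.3²) / 4.7680 = 5.1632.
Interval: 5.1632 ± 2.576 × 0.4580 → [3.984, 6.343].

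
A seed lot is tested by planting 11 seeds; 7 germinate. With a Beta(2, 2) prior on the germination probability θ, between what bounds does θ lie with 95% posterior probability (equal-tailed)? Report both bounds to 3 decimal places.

[0.351, 0.823]

Posterior: Beta(2+7, 2+4) = Beta(9, 6).
Equal-tailed 95% interval: the 0.025 and 0.975 quantiles of Beta(9, 6).
Posterior mean ≈ 0.600, SD ≈ 0.122; a Normal approximation gives roughly [0.360, 0.840].
Exact: F⁻¹(0.025) = 0.351; F⁻¹(0.975) = 0.823.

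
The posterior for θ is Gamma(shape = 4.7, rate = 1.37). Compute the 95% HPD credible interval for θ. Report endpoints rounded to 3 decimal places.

[0.768, 6.563]

The posterior is unimodal and skewed, so the HPD interval has equal density at both endpoints and is the shortest 95% interval.
Solving f(0.768) = f(6.563) with F(6.563) − F(0.768) = 0.95 gives [0.768, 6.563].
For comparison, the equal-tailed interval is [1.064, 7.157]; the HPD is narrower and shifted toward the mode.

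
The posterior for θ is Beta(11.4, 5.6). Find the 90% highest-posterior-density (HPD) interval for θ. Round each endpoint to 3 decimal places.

The posterior is unimodal and skewed, so the HPD interval has equal density at both endpoints and is the shortest 90% interval.
Solving f(0.493) = f(0.854) with F(0.854) − F(0.493) = 0.90 gives [0.493, 0.854].
For comparison, the equal-tailed interval is [0.477, 0.841]; the HPD is narrower and shifted toward the mode.

[0.493, 0.854]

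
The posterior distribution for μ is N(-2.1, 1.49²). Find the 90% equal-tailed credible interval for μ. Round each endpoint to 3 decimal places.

The posterior is symmetric, so the 90% equal-tailed interval is μ = -2.1 ± z·1.49 with z = 1.645.
Half-width: 1.645 × 1.49 = 2.451.
-2.1 − 2.451 = -4.551; -2.1 + 2.451 = 0.351.

[-4.551, 0.351]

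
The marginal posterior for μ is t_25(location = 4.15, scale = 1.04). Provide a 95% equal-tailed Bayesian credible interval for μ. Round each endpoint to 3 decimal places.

The t_25 distribution is symmetric; the 95% interval is 4.15 ± t·1.04 with t_{0.975,25} = 2.060.
Half-width: 2.060 × 1.04 = 2.142.
4.15 − 2.142 = 2.008; 4.15 + 2.142 = 6.292.

[2.008, 6.292]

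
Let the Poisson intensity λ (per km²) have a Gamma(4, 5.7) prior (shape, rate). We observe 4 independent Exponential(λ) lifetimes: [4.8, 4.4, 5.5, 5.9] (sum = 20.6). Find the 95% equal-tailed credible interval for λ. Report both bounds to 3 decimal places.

[0.131, 0.548]

Posterior: Gamma(4+4, 5.7+20.6) = Gamma(8, 26.3) (shape, rate).
Equal-tailed 95% interval: Gamma(8, 26.3) quantiles at 0.025 and 0.975.
Posterior mean ≈ 0.304, SD ≈ 0.108; a Normal approximation gives roughly [0.093, 0.515].
Exact: lower = 0.131; upper = 0.548.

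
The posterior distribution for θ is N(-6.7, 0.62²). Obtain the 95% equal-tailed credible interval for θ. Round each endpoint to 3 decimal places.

The posterior is symmetric, so the 95% equal-tailed interval is θ = -6.7 ± z·0.62 with z = 1.960.
Half-width: 1.960 × 0.62 = 1.215.
-6.7 − 1.215 = -7.915; -6.7 + 1.215 = -5.485.

[-7.915, -5.485]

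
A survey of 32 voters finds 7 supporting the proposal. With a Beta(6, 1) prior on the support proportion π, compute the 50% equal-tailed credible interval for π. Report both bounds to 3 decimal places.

[0.281, 0.383]

Posterior: Beta(6+7, 1+25) = Beta(13, 26).
Equal-tailed 50% interval: the 0.25 and 0.75 quantiles of Beta(13, 26).
Posterior mean ≈ 0.333, SD ≈ 0.075; a Normal approximation gives roughly [0.283, 0.384].
Exact: F⁻¹(0.25) = 0.281; F⁻¹(0.75) = 0.383.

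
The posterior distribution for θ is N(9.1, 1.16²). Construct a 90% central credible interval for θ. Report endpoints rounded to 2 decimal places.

The posterior is symmetric, so the 90% equal-tailed interval is θ = 9.1 ± z·1.16 with z = 1.645.
Half-width: 1.645 × 1.16 = 1.91.
9.1 − 1.91 = 7.19; 9.1 + 1.91 = 11.01.

[7.19, 11.01]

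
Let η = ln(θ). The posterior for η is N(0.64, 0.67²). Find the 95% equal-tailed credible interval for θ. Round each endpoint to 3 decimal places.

[0.510, 7.051]

On the log scale the 95% interval is 0.64 ± 1.960 × 0.67 = [-0.6732, 1.9532].
Exponentiate: [e^-0.6732, e^1.9532] = [0.510, 7.051].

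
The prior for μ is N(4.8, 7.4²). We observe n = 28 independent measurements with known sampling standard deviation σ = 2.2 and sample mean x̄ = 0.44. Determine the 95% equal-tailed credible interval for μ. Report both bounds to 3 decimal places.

[-0.360, 1.267]

Posterior precision = 1/7.4² + 28/2.2² = 0.0183 + 5.7851 = 5.8034, so posterior SD = 0.4151.
Posterior mean = (4.8/7.4² + 28·0.44/2.2²) / 5.8034 = 0.4537.
Interval: 0.4537 ± 1.960 × 0.4151 → [-0.360, 1.267].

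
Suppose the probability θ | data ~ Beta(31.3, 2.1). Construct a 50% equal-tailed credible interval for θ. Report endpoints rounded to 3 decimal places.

[0.915, 0.968]

Posterior: Beta(31.3, 2.1).
Equal-tailed 50% interval: the 0.25 and 0.75 quantiles of Beta(31.3, 2.1).
Posterior mean ≈ 0.937, SD ≈ 0.041; a Normal approximation gives roughly [0.909, 0.965].
Exact: F⁻¹(0.25) = 0.915; F⁻¹(0.75) = 0.968.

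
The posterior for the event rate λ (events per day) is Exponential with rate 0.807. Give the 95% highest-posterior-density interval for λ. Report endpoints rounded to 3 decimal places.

The exponential density is strictly decreasing on [0, ∞), so the HPD interval is anchored at 0: [0, q] with P(λ ≤ q) = 0.95.
q = −ln(1 − 0.95) / 0.807 = 2.9957 / 0.807 = 3.712.

[0.000, 3.712]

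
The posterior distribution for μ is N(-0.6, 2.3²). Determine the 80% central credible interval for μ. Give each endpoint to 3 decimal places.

[-3.548, 2.348]

The posterior is symmetric, so the 80% equal-tailed interval is μ = -0.6 ± z·2.3 with z = 1.282.
Half-width: 1.282 × 2.3 = 2.948.
-0.6 − 2.948 = -3.548; -0.6 + 2.948 = 2.348.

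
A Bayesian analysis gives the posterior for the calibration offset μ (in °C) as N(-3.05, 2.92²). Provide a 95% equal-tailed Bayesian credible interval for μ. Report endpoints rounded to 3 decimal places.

The posterior is symmetric, so the 95% equal-tailed interval is μ = -3.05 ± z·2.92 with z = 1.960.
Half-width: 1.960 × 2.92 = 5.723.
-3.05 − 5.723 = -8.773; -3.05 + 5.723 = 2.673.

[-8.773, 2.673]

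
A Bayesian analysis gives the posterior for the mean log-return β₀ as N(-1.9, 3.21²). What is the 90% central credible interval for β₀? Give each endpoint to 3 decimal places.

[-7.180, 3.380]

The posterior is symmetric, so the 90% equal-tailed interval is β₀ = -1.9 ± z·3.21 with z = 1.645.
Half-width: 1.645 × 3.21 = 5.280.
-1.9 − 5.280 = -7.180; -1.9 + 5.280 = 3.380.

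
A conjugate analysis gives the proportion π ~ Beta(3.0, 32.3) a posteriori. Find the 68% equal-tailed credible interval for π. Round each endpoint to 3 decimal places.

Posterior: Beta(3.0, 32.3).
Equal-tailed 68% interval: the 0.16 and 0.84 quantiles of Beta(3.0, 32.3).
Posterior mean ≈ 0.085, SD ≈ 0.046; a Normal approximation gives roughly [0.039, 0.131].
Exact: F⁻¹(0.16) = 0.040; F⁻¹(0.84) = 0.130.

[0.040, 0.130]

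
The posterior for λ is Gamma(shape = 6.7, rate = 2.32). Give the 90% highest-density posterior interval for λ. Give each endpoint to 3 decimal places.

The posterior is unimodal and skewed, so the HPD interval has equal density at both endpoints and is the shortest 90% interval.
Solving f(1.114) = f(4.595) with F(4.595) − F(1.114) = 0.90 gives [1.114, 4.595].
For comparison, the equal-tailed interval is [1.328, 4.934]; the HPD is narrower and shifted toward the mode.

[1.114, 4.595]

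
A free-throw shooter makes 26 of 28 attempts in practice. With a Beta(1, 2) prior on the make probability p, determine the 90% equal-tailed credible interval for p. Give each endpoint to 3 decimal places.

[0.761, 0.953]

Posterior: Beta(1+26, 2+2) = Beta(27, 4).
Equal-tailed 90% interval: the 0.05 and 0.95 quantiles of Beta(27, 4).
Posterior mean ≈ 0.871, SD ≈ 0.059; a Normal approximation gives roughly [0.773, 0.968].
Exact: F⁻¹(0.05) = 0.761; F⁻¹(0.95) = 0.953.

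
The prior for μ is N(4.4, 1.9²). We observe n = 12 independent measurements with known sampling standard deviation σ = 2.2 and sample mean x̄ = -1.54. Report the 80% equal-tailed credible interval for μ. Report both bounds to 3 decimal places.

[-1.715, -0.171]

Posterior precision = 1/1.9² + 12/2.2² = 0.2770 + 2.4793 = 2.7563, so posterior SD = 0.6023.
Posterior mean = (4.4/1.9² + 12·-1.54/2.2²) / 2.7563 = -0.9430.
Interval: -0.9430 ± 1.282 × 0.6023 → [-1.715, -0.171].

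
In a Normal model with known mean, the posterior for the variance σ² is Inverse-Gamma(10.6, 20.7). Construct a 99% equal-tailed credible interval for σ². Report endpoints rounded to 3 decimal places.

[0.993, 5.077]

Inverse-Gamma(10.6, 20.7) quantiles: F⁻¹(0.005) and F⁻¹(0.995).
Equivalently, 1/σ² ~ Gamma(10.6, rate = 20.7); invert its 0.995 and 0.005 quantiles.
Posterior mean ≈ 2.156, SD ≈ 0.735; a Normal approximation gives roughly [0.262, 4.050].
Exact: lower = 0.993; upper = 5.077.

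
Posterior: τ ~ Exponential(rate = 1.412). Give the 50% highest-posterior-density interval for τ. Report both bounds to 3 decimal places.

The exponential density is strictly decreasing on [0, ∞), so the HPD interval is anchored at 0: [0, q] with P(τ ≤ q) = 0.50.
q = −ln(1 − 0.50) / 1.412 = 0.6931 / 1.412 = 0.491.

[0.000, 0.491]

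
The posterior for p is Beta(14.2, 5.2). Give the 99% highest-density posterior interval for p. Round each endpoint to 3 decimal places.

[0.466, 0.941]

The posterior is unimodal and skewed, so the HPD interval has equal density at both endpoints and is the shortest 99% interval.
Solving f(0.466) = f(0.941) with F(0.941) − F(0.466) = 0.99 gives [0.466, 0.941].
For comparison, the equal-tailed interval is [0.448, 0.931]; the HPD is narrower and shifted toward the mode.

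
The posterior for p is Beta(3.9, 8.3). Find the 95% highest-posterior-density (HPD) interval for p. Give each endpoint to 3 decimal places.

The posterior is unimodal and skewed, so the HPD interval has equal density at both endpoints and is the shortest 95% interval.
Solving f(0.085) = f(0.570) with F(0.570) − F(0.085) = 0.95 gives [0.085, 0.570].
For comparison, the equal-tailed interval is [0.102, 0.593]; the HPD is narrower and shifted toward the mode.

[0.085, 0.570]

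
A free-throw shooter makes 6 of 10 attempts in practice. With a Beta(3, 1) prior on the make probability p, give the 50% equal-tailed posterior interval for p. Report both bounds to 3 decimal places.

[0.560, 0.733]

Posterior: Beta(3+6, 1+4) = Beta(9, 5).
Equal-tailed 50% interval: the 0.25 and 0.75 quantiles of Beta(9, 5).
Posterior mean ≈ 0.643, SD ≈ 0.124; a Normal approximation gives roughly [0.559, 0.726].
Exact: F⁻¹(0.25) = 0.560; F⁻¹(0.75) = 0.733.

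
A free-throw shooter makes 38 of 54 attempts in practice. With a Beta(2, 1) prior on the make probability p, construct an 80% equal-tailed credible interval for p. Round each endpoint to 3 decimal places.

Posterior: Beta(2+38, 1+16) = Beta(40, 17).
Equal-tailed 80% interval: the 0.1 and 0.9 quantiles of Beta(40, 17).
Posterior mean ≈ 0.702, SD ≈ 0.060; a Normal approximation gives roughly [0.625, 0.779].
Exact: F⁻¹(0.1) = 0.623; F⁻¹(0.9) = 0.777.

[0.623, 0.777]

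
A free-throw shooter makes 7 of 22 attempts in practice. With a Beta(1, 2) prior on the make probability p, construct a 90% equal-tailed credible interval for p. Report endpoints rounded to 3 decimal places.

[0.178, 0.479]

Posterior: Beta(1+7, 2+15) = Beta(8, 17).
Equal-tailed 90% interval: the 0.05 and 0.95 quantiles of Beta(8, 17).
Posterior mean ≈ 0.320, SD ≈ 0.091; a Normal approximation gives roughly [0.170, 0.470].
Exact: F⁻¹(0.05) = 0.178; F⁻¹(0.95) = 0.479.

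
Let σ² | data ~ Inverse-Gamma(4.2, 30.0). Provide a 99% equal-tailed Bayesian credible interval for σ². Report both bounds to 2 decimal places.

Inverse-Gamma(4.2, 30.0) quantiles: F⁻¹(0.005) and F⁻¹(0.995).
Equivalently, 1/σ² ~ Gamma(4.2, rate = 30.0); invert its 0.995 and 0.005 quantiles.
Posterior mean ≈ 9.38, SD ≈ 6.32; a Normal approximation gives roughly [-6.91, 25.66].
Exact: lower = 2.65; upper = 40.09.

[2.65, 40.09]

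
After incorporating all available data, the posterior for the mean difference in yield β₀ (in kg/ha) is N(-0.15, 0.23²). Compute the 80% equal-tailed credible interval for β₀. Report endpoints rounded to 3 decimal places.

[-0.445, 0.145]

The posterior is symmetric, so the 80% equal-tailed interval is β₀ = -0.15 ± z·0.23 with z = 1.282.
Half-width: 1.282 × 0.23 = 0.295.
-0.15 − 0.295 = -0.445; -0.15 + 0.295 = 0.145.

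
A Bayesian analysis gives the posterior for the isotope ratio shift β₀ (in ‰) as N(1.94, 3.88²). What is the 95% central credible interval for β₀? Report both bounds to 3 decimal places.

The posterior is symmetric, so the 95% equal-tailed interval is β₀ = 1.94 ± z·3.88 with z = 1.960.
Half-width: 1.960 × 3.88 = 7.605.
1.94 − 7.605 = -5.665; 1.94 + 7.605 = 9.545.

[-5.665, 9.545]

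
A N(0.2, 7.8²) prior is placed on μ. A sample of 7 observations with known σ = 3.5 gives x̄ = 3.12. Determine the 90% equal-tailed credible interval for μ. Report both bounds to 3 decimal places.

Posterior precision = 1/7.8² + 7/3.5² = 0.0164 + 0.5714 = 0.5879, so posterior SD = 1.3043.
Posterior mean = (0.2/7.8² + 7·3.12/3.5²) / 0.5879 = 3.0384.
Interval: 3.0384 ± 1.645 × 1.3043 → [0.893, 5.184].

[0.893, 5.184]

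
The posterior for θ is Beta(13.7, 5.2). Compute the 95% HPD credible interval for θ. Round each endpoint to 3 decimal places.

The posterior is unimodal and skewed, so the HPD interval has equal density at both endpoints and is the shortest 95% interval.
Solving f(0.528) = f(0.909) with F(0.909) − F(0.528) = 0.95 gives [0.528, 0.909].
For comparison, the equal-tailed interval is [0.509, 0.895]; the HPD is narrower and shifted toward the mode.

[0.528, 0.909]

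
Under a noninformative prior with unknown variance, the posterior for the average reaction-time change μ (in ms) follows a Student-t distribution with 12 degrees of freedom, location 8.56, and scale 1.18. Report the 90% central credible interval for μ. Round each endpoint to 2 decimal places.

The t_12 distribution is symmetric; the 90% interval is 8.56 ± t·1.18 with t_{0.95,12} = 1.782.
Half-width: 1.782 × 1.18 = 2.10.
8.56 − 2.10 = 6.46; 8.56 + 2.10 = 10.66.

[6.46, 10.66]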